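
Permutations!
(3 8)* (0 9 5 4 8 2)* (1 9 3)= (0 3 2)(1 9 5 4 8)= [3, 9, 0, 2, 8, 4, 6, 7, 1, 5]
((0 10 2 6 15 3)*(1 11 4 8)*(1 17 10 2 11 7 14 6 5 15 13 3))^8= ((0 2 5 15 1 7 14 6 13 3)(4 8 17 10 11))^8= (0 13 14 1 5)(2 3 6 7 15)(4 10 8 11 17)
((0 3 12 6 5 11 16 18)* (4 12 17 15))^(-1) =((0 3 17 15 4 12 6 5 11 16 18))^(-1) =(0 18 16 11 5 6 12 4 15 17 3)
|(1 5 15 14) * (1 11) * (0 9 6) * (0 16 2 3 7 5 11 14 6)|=14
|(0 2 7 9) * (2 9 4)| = |(0 9)(2 7 4)| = 6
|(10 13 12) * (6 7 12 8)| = 6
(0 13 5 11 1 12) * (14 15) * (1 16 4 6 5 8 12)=(0 13 8 12)(4 6 5 11 16)(14 15)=[13, 1, 2, 3, 6, 11, 5, 7, 12, 9, 10, 16, 0, 8, 15, 14, 4]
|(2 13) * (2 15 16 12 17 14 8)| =8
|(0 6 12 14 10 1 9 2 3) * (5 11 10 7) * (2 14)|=|(0 6 12 2 3)(1 9 14 7 5 11 10)|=35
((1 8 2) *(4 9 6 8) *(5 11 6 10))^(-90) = ((1 4 9 10 5 11 6 8 2))^(-90) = (11)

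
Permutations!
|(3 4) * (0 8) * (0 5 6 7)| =10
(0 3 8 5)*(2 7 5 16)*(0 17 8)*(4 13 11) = (0 3)(2 7 5 17 8 16)(4 13 11) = [3, 1, 7, 0, 13, 17, 6, 5, 16, 9, 10, 4, 12, 11, 14, 15, 2, 8]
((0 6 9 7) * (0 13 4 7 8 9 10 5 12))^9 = ((0 6 10 5 12)(4 7 13)(8 9))^9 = (13)(0 12 5 10 6)(8 9)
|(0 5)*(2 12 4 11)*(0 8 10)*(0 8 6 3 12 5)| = 14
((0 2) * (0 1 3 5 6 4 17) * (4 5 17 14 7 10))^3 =(0 3 2 17 1)(4 10 7 14)(5 6) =((0 2 1 3 17)(4 14 7 10)(5 6))^3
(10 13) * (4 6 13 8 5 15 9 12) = [0, 1, 2, 3, 6, 15, 13, 7, 5, 12, 8, 11, 4, 10, 14, 9] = (4 6 13 10 8 5 15 9 12)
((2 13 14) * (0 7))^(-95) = (0 7)(2 13 14)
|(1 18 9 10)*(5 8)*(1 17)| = 10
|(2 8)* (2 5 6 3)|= 5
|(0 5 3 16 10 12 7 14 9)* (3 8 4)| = |(0 5 8 4 3 16 10 12 7 14 9)| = 11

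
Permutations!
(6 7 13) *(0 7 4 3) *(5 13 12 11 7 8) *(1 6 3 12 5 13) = [8, 6, 2, 0, 12, 1, 4, 5, 13, 9, 10, 7, 11, 3] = (0 8 13 3)(1 6 4 12 11 7 5)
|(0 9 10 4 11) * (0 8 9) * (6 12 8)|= 7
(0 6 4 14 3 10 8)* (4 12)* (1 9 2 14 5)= [6, 9, 14, 10, 5, 1, 12, 7, 0, 2, 8, 11, 4, 13, 3]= (0 6 12 4 5 1 9 2 14 3 10 8)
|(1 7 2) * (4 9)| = |(1 7 2)(4 9)| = 6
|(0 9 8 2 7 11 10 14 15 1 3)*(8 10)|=28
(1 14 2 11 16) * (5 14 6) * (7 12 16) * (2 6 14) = [0, 14, 11, 3, 4, 2, 5, 12, 8, 9, 10, 7, 16, 13, 6, 15, 1] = (1 14 6 5 2 11 7 12 16)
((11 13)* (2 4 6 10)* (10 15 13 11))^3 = ((2 4 6 15 13 10))^3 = (2 15)(4 13)(6 10)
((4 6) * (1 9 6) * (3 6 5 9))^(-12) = (9)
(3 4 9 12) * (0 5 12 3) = (0 5 12)(3 4 9) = [5, 1, 2, 4, 9, 12, 6, 7, 8, 3, 10, 11, 0]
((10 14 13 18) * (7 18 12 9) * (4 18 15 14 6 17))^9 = ((4 18 10 6 17)(7 15 14 13 12 9))^9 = (4 17 6 10 18)(7 13)(9 14)(12 15)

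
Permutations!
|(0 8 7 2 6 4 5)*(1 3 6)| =9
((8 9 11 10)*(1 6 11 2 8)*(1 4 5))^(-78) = (11) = ((1 6 11 10 4 5)(2 8 9))^(-78)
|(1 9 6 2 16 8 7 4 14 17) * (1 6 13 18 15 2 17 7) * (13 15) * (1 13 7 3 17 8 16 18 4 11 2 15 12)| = |(1 9 12)(2 18 7 11)(3 17 6 8 13 4 14)| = 84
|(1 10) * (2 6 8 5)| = |(1 10)(2 6 8 5)| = 4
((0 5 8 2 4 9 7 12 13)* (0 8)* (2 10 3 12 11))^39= (0 5)(2 11 7 9 4)(3 10 8 13 12)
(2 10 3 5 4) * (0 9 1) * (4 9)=(0 4 2 10 3 5 9 1)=[4, 0, 10, 5, 2, 9, 6, 7, 8, 1, 3]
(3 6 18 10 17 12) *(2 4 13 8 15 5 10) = (2 4 13 8 15 5 10 17 12 3 6 18) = [0, 1, 4, 6, 13, 10, 18, 7, 15, 9, 17, 11, 3, 8, 14, 5, 16, 12, 2]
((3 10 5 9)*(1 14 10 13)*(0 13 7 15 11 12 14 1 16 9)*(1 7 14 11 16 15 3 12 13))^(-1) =(0 5 10 14 3 7 1)(9 16 15 13 11 12) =((0 1 7 3 14 10 5)(9 12 11 13 15 16))^(-1)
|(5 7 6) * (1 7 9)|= 5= |(1 7 6 5 9)|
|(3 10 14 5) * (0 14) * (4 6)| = 10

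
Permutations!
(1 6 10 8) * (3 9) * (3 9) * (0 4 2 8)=(0 4 2 8 1 6 10)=[4, 6, 8, 3, 2, 5, 10, 7, 1, 9, 0]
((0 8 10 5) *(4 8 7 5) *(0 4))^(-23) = ((0 7 5 4 8 10))^(-23) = (0 7 5 4 8 10)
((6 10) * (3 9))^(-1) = (3 9)(6 10)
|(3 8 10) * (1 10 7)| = |(1 10 3 8 7)| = 5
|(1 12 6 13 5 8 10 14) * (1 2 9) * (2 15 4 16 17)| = |(1 12 6 13 5 8 10 14 15 4 16 17 2 9)| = 14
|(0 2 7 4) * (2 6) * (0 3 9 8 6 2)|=|(0 2 7 4 3 9 8 6)|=8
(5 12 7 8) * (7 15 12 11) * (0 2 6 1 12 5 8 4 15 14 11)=(0 2 6 1 12 14 11 7 4 15 5)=[2, 12, 6, 3, 15, 0, 1, 4, 8, 9, 10, 7, 14, 13, 11, 5]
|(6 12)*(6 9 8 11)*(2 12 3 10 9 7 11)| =9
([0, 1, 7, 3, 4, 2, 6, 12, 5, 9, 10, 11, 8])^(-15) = (12)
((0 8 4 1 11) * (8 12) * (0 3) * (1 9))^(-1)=(0 3 11 1 9 4 8 12)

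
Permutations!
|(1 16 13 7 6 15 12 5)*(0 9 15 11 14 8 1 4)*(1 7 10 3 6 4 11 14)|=16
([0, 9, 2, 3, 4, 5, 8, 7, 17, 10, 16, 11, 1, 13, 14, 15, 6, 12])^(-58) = [0, 17, 2, 3, 4, 5, 10, 7, 16, 12, 1, 11, 8, 13, 14, 15, 9, 6]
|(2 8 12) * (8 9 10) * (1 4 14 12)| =|(1 4 14 12 2 9 10 8)| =8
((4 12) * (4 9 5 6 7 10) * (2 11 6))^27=(12)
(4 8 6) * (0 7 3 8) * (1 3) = (0 7 1 3 8 6 4) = [7, 3, 2, 8, 0, 5, 4, 1, 6]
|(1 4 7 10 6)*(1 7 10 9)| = 6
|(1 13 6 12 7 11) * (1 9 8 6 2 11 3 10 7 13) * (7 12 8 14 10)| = 14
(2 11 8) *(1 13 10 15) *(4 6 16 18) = [0, 13, 11, 3, 6, 5, 16, 7, 2, 9, 15, 8, 12, 10, 14, 1, 18, 17, 4] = (1 13 10 15)(2 11 8)(4 6 16 18)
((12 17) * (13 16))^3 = ((12 17)(13 16))^3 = (12 17)(13 16)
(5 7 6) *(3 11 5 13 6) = (3 11 5 7)(6 13) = [0, 1, 2, 11, 4, 7, 13, 3, 8, 9, 10, 5, 12, 6]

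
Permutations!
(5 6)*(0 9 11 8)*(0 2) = [9, 1, 0, 3, 4, 6, 5, 7, 2, 11, 10, 8] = (0 9 11 8 2)(5 6)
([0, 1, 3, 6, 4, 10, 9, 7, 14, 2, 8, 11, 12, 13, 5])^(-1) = [0, 1, 9, 2, 4, 14, 3, 7, 10, 6, 5, 11, 12, 13, 8]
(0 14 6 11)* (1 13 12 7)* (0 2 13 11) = (0 14 6)(1 11 2 13 12 7) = [14, 11, 13, 3, 4, 5, 0, 1, 8, 9, 10, 2, 7, 12, 6]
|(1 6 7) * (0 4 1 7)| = 4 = |(7)(0 4 1 6)|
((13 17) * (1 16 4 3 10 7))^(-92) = (17)(1 10 4)(3 16 7) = ((1 16 4 3 10 7)(13 17))^(-92)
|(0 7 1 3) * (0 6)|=|(0 7 1 3 6)|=5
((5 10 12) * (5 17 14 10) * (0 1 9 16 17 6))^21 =((0 1 9 16 17 14 10 12 6))^21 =(0 16 10)(1 17 12)(6 9 14)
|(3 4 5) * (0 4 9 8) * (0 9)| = |(0 4 5 3)(8 9)| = 4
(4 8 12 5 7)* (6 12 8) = (4 6 12 5 7) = [0, 1, 2, 3, 6, 7, 12, 4, 8, 9, 10, 11, 5]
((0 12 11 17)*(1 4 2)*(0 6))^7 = (0 11 6 12 17)(1 4 2)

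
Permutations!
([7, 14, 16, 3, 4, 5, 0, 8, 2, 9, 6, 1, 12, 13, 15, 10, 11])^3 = [2, 10, 1, 3, 4, 5, 8, 16, 11, 9, 7, 15, 12, 13, 6, 0, 14]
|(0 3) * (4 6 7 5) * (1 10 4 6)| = |(0 3)(1 10 4)(5 6 7)| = 6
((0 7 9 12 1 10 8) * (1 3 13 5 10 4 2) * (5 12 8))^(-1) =(0 8 9 7)(1 2 4)(3 12 13)(5 10)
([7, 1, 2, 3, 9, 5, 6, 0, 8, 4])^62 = (9)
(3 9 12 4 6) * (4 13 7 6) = [0, 1, 2, 9, 4, 5, 3, 6, 8, 12, 10, 11, 13, 7] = (3 9 12 13 7 6)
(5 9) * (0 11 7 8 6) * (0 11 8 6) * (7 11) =[8, 1, 2, 3, 4, 9, 7, 6, 0, 5, 10, 11] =(11)(0 8)(5 9)(6 7)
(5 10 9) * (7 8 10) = (5 7 8 10 9) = [0, 1, 2, 3, 4, 7, 6, 8, 10, 5, 9]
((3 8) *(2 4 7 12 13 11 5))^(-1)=(2 5 11 13 12 7 4)(3 8)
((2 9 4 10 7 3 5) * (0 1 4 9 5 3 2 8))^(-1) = ((0 1 4 10 7 2 5 8))^(-1) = (0 8 5 2 7 10 4 1)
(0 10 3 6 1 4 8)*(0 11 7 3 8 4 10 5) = (0 5)(1 10 8 11 7 3 6) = [5, 10, 2, 6, 4, 0, 1, 3, 11, 9, 8, 7]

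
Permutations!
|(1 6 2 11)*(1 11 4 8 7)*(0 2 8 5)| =|(11)(0 2 4 5)(1 6 8 7)| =4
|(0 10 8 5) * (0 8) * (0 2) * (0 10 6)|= 2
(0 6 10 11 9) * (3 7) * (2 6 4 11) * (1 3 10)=(0 4 11 9)(1 3 7 10 2 6)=[4, 3, 6, 7, 11, 5, 1, 10, 8, 0, 2, 9]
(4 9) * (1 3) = (1 3)(4 9) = [0, 3, 2, 1, 9, 5, 6, 7, 8, 4]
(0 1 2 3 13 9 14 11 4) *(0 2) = (0 1)(2 3 13 9 14 11 4) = [1, 0, 3, 13, 2, 5, 6, 7, 8, 14, 10, 4, 12, 9, 11]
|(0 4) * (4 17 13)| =4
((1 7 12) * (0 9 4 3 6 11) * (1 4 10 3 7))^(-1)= (0 11 6 3 10 9)(4 12 7)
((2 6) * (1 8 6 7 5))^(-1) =((1 8 6 2 7 5))^(-1) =(1 5 7 2 6 8)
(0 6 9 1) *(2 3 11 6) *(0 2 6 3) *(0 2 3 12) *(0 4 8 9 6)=(1 3 11 12 4 8 9)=[0, 3, 2, 11, 8, 5, 6, 7, 9, 1, 10, 12, 4]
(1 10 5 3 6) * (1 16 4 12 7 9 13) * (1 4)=(1 10 5 3 6 16)(4 12 7 9 13)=[0, 10, 2, 6, 12, 3, 16, 9, 8, 13, 5, 11, 7, 4, 14, 15, 1]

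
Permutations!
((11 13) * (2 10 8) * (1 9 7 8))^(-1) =(1 10 2 8 7 9)(11 13)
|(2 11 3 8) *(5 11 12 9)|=7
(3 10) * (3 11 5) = (3 10 11 5) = [0, 1, 2, 10, 4, 3, 6, 7, 8, 9, 11, 5]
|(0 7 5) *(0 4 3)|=5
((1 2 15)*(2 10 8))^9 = (1 15 2 8 10)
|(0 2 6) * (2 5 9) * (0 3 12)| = 7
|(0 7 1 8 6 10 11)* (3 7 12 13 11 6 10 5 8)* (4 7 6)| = |(0 12 13 11)(1 3 6 5 8 10 4 7)| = 8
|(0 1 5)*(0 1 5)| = |(0 5 1)| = 3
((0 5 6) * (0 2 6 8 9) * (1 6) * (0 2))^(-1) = (0 6 1 2 9 8 5) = ((0 5 8 9 2 1 6))^(-1)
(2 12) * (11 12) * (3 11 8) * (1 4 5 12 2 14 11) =(1 4 5 12 14 11 2 8 3) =[0, 4, 8, 1, 5, 12, 6, 7, 3, 9, 10, 2, 14, 13, 11]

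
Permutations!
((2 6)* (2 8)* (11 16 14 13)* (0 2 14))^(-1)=((0 2 6 8 14 13 11 16))^(-1)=(0 16 11 13 14 8 6 2)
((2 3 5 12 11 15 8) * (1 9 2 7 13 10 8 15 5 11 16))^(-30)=((1 9 2 3 11 5 12 16)(7 13 10 8))^(-30)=(1 2 11 12)(3 5 16 9)(7 10)(8 13)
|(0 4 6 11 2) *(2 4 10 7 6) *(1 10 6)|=|(0 6 11 4 2)(1 10 7)|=15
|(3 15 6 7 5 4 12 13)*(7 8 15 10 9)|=|(3 10 9 7 5 4 12 13)(6 8 15)|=24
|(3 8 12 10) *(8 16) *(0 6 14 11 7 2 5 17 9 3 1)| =15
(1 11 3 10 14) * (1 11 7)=(1 7)(3 10 14 11)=[0, 7, 2, 10, 4, 5, 6, 1, 8, 9, 14, 3, 12, 13, 11]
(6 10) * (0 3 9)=[3, 1, 2, 9, 4, 5, 10, 7, 8, 0, 6]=(0 3 9)(6 10)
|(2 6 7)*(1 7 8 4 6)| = |(1 7 2)(4 6 8)| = 3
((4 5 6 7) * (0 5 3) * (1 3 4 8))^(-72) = (0 1 7 5 3 8 6)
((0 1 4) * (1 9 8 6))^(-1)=(0 4 1 6 8 9)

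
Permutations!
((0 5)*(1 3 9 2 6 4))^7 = (0 5)(1 3 9 2 6 4)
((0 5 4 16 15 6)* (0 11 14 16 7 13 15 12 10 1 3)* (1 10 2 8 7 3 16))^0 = (16)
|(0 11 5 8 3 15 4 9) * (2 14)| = 8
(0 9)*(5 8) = (0 9)(5 8) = [9, 1, 2, 3, 4, 8, 6, 7, 5, 0]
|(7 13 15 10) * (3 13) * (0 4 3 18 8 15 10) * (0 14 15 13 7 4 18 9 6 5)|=|(0 18 8 13 10 4 3 7 9 6 5)(14 15)|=22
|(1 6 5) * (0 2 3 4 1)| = |(0 2 3 4 1 6 5)| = 7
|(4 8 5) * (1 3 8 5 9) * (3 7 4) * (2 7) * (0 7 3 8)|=|(0 7 4 5 8 9 1 2 3)|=9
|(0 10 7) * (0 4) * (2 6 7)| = |(0 10 2 6 7 4)| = 6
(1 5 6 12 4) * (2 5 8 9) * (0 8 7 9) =(0 8)(1 7 9 2 5 6 12 4) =[8, 7, 5, 3, 1, 6, 12, 9, 0, 2, 10, 11, 4]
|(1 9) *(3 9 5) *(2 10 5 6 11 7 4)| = |(1 6 11 7 4 2 10 5 3 9)| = 10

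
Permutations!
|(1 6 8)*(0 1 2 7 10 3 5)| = |(0 1 6 8 2 7 10 3 5)| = 9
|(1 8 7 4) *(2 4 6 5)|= 7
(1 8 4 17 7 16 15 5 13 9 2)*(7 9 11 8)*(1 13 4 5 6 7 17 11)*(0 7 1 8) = [7, 17, 13, 3, 11, 4, 1, 16, 5, 2, 10, 0, 12, 8, 14, 6, 15, 9] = (0 7 16 15 6 1 17 9 2 13 8 5 4 11)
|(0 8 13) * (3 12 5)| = |(0 8 13)(3 12 5)| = 3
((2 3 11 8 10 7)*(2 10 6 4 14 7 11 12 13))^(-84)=(14)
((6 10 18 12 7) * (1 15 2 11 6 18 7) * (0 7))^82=(0 18 1 2 6)(7 12 15 11 10)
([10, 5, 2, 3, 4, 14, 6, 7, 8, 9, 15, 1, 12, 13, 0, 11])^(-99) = [14, 11, 2, 3, 4, 1, 6, 7, 8, 9, 0, 15, 12, 13, 5, 10]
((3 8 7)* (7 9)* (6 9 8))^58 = (3 9)(6 7)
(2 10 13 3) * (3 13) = [0, 1, 10, 2, 4, 5, 6, 7, 8, 9, 3, 11, 12, 13] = (13)(2 10 3)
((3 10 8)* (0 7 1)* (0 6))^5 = (0 7 1 6)(3 8 10)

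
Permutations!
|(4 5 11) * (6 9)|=|(4 5 11)(6 9)|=6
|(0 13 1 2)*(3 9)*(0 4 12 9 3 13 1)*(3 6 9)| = 9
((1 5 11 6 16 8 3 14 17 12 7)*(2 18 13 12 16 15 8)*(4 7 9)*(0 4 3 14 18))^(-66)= ((0 4 7 1 5 11 6 15 8 14 17 16 2)(3 18 13 12 9))^(-66)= (0 2 16 17 14 8 15 6 11 5 1 7 4)(3 9 12 13 18)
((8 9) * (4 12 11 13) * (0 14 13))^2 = (0 13 12)(4 11 14)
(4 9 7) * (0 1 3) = (0 1 3)(4 9 7) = [1, 3, 2, 0, 9, 5, 6, 4, 8, 7]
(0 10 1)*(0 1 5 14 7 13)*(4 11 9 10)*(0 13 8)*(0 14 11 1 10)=(0 4 1 10 5 11 9)(7 8 14)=[4, 10, 2, 3, 1, 11, 6, 8, 14, 0, 5, 9, 12, 13, 7]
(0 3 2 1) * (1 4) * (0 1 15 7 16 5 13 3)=(2 4 15 7 16 5 13 3)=[0, 1, 4, 2, 15, 13, 6, 16, 8, 9, 10, 11, 12, 3, 14, 7, 5]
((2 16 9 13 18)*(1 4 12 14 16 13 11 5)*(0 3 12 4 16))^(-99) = (18)(0 3 12 14)(1 16 9 11 5)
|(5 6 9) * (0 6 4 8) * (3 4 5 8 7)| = 12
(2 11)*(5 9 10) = (2 11)(5 9 10) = [0, 1, 11, 3, 4, 9, 6, 7, 8, 10, 5, 2]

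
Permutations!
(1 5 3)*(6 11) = (1 5 3)(6 11) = [0, 5, 2, 1, 4, 3, 11, 7, 8, 9, 10, 6]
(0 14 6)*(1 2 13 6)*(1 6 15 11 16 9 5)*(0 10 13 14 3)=(0 3)(1 2 14 6 10 13 15 11 16 9 5)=[3, 2, 14, 0, 4, 1, 10, 7, 8, 5, 13, 16, 12, 15, 6, 11, 9]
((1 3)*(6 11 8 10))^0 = ((1 3)(6 11 8 10))^0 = (11)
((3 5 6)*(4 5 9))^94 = ((3 9 4 5 6))^94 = (3 6 5 4 9)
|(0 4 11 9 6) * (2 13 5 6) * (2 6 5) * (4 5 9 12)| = 12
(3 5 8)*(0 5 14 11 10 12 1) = (0 5 8 3 14 11 10 12 1) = [5, 0, 2, 14, 4, 8, 6, 7, 3, 9, 12, 10, 1, 13, 11]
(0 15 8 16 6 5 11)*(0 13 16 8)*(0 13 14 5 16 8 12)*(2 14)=(0 15 13 8 12)(2 14 5 11)(6 16)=[15, 1, 14, 3, 4, 11, 16, 7, 12, 9, 10, 2, 0, 8, 5, 13, 6]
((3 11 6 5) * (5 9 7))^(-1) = ((3 11 6 9 7 5))^(-1) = (3 5 7 9 6 11)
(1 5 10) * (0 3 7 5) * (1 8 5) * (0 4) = (0 3 7 1 4)(5 10 8) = [3, 4, 2, 7, 0, 10, 6, 1, 5, 9, 8]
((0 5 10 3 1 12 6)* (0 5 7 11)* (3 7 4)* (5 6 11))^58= ((0 4 3 1 12 11)(5 10 7))^58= (0 12 3)(1 4 11)(5 10 7)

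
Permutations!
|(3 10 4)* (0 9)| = |(0 9)(3 10 4)| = 6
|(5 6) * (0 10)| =2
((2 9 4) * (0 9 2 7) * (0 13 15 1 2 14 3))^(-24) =((0 9 4 7 13 15 1 2 14 3))^(-24) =(0 1 4 14 13)(2 7 3 15 9)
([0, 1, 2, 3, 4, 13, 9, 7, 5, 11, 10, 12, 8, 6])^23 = [0, 1, 2, 3, 4, 6, 11, 7, 13, 12, 10, 8, 5, 9]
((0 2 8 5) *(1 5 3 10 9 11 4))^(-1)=((0 2 8 3 10 9 11 4 1 5))^(-1)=(0 5 1 4 11 9 10 3 8 2)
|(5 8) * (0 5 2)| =4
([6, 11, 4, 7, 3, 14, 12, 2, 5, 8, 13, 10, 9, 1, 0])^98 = (14)(1 10)(2 3)(4 7)(11 13)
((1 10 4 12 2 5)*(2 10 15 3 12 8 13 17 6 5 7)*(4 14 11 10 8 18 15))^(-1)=(1 5 6 17 13 8 12 3 15 18 4)(2 7)(10 11 14)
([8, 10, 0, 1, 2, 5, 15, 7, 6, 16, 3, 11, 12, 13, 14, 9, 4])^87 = [2, 1, 4, 3, 16, 5, 8, 7, 0, 15, 10, 11, 12, 13, 14, 6, 9]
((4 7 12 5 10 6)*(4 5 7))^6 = ((5 10 6)(7 12))^6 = (12)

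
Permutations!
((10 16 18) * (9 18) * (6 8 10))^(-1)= ((6 8 10 16 9 18))^(-1)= (6 18 9 16 10 8)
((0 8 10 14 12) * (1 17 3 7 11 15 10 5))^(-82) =(0 5 17 7 15 14)(1 3 11 10 12 8) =((0 8 5 1 17 3 7 11 15 10 14 12))^(-82)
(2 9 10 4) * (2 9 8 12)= [0, 1, 8, 3, 9, 5, 6, 7, 12, 10, 4, 11, 2]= (2 8 12)(4 9 10)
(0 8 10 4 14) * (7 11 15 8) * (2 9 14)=(0 7 11 15 8 10 4 2 9 14)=[7, 1, 9, 3, 2, 5, 6, 11, 10, 14, 4, 15, 12, 13, 0, 8]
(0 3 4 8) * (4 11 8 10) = (0 3 11 8)(4 10) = [3, 1, 2, 11, 10, 5, 6, 7, 0, 9, 4, 8]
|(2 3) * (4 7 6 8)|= |(2 3)(4 7 6 8)|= 4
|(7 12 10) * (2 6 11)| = |(2 6 11)(7 12 10)| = 3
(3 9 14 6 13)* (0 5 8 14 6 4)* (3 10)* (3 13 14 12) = (0 5 8 12 3 9 6 14 4)(10 13) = [5, 1, 2, 9, 0, 8, 14, 7, 12, 6, 13, 11, 3, 10, 4]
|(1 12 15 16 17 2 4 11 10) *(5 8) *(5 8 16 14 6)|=12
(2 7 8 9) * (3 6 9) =[0, 1, 7, 6, 4, 5, 9, 8, 3, 2] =(2 7 8 3 6 9)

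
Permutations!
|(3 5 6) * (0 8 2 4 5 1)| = 8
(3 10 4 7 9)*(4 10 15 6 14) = [0, 1, 2, 15, 7, 5, 14, 9, 8, 3, 10, 11, 12, 13, 4, 6] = (3 15 6 14 4 7 9)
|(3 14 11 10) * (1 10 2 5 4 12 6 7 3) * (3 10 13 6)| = |(1 13 6 7 10)(2 5 4 12 3 14 11)| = 35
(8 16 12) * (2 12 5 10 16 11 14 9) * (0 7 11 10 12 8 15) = [7, 1, 8, 3, 4, 12, 6, 11, 10, 2, 16, 14, 15, 13, 9, 0, 5] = (0 7 11 14 9 2 8 10 16 5 12 15)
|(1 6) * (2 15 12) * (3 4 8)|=6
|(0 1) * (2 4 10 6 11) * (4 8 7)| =14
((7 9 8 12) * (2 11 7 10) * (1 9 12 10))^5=((1 9 8 10 2 11 7 12))^5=(1 11 8 12 2 9 7 10)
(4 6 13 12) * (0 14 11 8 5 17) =(0 14 11 8 5 17)(4 6 13 12) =[14, 1, 2, 3, 6, 17, 13, 7, 5, 9, 10, 8, 4, 12, 11, 15, 16, 0]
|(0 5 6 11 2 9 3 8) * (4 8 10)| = |(0 5 6 11 2 9 3 10 4 8)| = 10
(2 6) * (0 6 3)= (0 6 2 3)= [6, 1, 3, 0, 4, 5, 2]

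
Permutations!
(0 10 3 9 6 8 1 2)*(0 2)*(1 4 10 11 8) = [11, 0, 2, 9, 10, 5, 1, 7, 4, 6, 3, 8] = (0 11 8 4 10 3 9 6 1)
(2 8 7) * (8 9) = (2 9 8 7) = [0, 1, 9, 3, 4, 5, 6, 2, 7, 8]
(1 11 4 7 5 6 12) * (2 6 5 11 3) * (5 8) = [0, 3, 6, 2, 7, 8, 12, 11, 5, 9, 10, 4, 1] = (1 3 2 6 12)(4 7 11)(5 8)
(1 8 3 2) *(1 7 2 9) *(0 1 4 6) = [1, 8, 7, 9, 6, 5, 0, 2, 3, 4] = (0 1 8 3 9 4 6)(2 7)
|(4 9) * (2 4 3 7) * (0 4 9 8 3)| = 7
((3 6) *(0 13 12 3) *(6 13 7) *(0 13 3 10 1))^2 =((0 7 6 13 12 10 1))^2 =(0 6 12 1 7 13 10)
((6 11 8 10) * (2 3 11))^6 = (11)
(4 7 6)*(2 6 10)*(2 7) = (2 6 4)(7 10) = [0, 1, 6, 3, 2, 5, 4, 10, 8, 9, 7]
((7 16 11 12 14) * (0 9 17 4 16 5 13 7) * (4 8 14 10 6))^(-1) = (0 14 8 17 9)(4 6 10 12 11 16)(5 7 13)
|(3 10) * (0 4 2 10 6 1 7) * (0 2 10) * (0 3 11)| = |(0 4 10 11)(1 7 2 3 6)| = 20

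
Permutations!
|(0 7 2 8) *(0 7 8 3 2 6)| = |(0 8 7 6)(2 3)| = 4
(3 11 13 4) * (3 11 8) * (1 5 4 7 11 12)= (1 5 4 12)(3 8)(7 11 13)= [0, 5, 2, 8, 12, 4, 6, 11, 3, 9, 10, 13, 1, 7]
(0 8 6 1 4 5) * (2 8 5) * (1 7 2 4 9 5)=[1, 9, 8, 3, 4, 0, 7, 2, 6, 5]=(0 1 9 5)(2 8 6 7)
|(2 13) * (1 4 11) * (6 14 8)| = 6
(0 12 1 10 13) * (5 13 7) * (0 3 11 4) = (0 12 1 10 7 5 13 3 11 4) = [12, 10, 2, 11, 0, 13, 6, 5, 8, 9, 7, 4, 1, 3]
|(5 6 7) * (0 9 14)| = 3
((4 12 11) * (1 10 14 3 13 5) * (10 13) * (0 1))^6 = (14)(0 13)(1 5)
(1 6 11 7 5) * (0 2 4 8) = (0 2 4 8)(1 6 11 7 5) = [2, 6, 4, 3, 8, 1, 11, 5, 0, 9, 10, 7]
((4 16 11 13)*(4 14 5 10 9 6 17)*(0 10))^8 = (0 13 4 9 5 11 17 10 14 16 6)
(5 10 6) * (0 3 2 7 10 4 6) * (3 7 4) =(0 7 10)(2 4 6 5 3) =[7, 1, 4, 2, 6, 3, 5, 10, 8, 9, 0]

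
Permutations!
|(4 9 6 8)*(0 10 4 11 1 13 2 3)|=11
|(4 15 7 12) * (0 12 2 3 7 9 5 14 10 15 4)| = 30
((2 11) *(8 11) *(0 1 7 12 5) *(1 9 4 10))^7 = ((0 9 4 10 1 7 12 5)(2 8 11))^7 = (0 5 12 7 1 10 4 9)(2 8 11)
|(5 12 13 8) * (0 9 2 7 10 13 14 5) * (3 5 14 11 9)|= |(14)(0 3 5 12 11 9 2 7 10 13 8)|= 11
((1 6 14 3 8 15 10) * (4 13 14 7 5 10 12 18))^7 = (1 7 10 6 5)(3 14 13 4 18 12 15 8)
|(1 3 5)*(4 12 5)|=|(1 3 4 12 5)|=5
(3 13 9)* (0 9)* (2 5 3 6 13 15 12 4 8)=(0 9 6 13)(2 5 3 15 12 4 8)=[9, 1, 5, 15, 8, 3, 13, 7, 2, 6, 10, 11, 4, 0, 14, 12]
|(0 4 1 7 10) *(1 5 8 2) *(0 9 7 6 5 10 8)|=10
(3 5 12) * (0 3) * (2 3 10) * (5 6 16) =(0 10 2 3 6 16 5 12) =[10, 1, 3, 6, 4, 12, 16, 7, 8, 9, 2, 11, 0, 13, 14, 15, 5]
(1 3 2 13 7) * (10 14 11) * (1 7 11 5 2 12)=(1 3 12)(2 13 11 10 14 5)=[0, 3, 13, 12, 4, 2, 6, 7, 8, 9, 14, 10, 1, 11, 5]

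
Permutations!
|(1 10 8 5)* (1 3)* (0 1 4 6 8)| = 15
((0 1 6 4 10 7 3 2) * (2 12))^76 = (0 10 2 4 12 6 3 1 7)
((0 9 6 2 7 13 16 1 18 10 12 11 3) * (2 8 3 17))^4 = ((0 9 6 8 3)(1 18 10 12 11 17 2 7 13 16))^4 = (0 3 8 6 9)(1 11 13 10 2)(7 18 17 16 12)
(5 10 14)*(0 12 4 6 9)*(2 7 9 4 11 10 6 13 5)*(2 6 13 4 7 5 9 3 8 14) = (0 12 11 10 2 5 13 9)(3 8 14 6 7) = [12, 1, 5, 8, 4, 13, 7, 3, 14, 0, 2, 10, 11, 9, 6]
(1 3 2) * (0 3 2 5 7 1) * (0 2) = (0 3 5 7 1) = [3, 0, 2, 5, 4, 7, 6, 1]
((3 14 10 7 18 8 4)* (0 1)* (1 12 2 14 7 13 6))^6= (0 6 10 2)(1 13 14 12)(3 7 18 8 4)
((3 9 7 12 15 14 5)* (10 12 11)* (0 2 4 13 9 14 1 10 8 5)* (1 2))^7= (0 13 14 4 3 2 5 15 8 12 11 10 7 1 9)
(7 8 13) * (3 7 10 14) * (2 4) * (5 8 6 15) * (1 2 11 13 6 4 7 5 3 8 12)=(1 2 7 4 11 13 10 14 8 6 15 3 5 12)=[0, 2, 7, 5, 11, 12, 15, 4, 6, 9, 14, 13, 1, 10, 8, 3]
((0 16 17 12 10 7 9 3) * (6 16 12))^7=(0 12 10 7 9 3)(6 16 17)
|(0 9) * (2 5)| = 2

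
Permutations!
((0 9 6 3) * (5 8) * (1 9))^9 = (0 3 6 9 1)(5 8)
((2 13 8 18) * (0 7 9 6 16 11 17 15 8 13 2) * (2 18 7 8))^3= (0 9 11 2 8 6 17 18 7 16 15)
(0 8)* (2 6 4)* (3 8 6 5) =(0 6 4 2 5 3 8) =[6, 1, 5, 8, 2, 3, 4, 7, 0]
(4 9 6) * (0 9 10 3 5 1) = (0 9 6 4 10 3 5 1) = [9, 0, 2, 5, 10, 1, 4, 7, 8, 6, 3]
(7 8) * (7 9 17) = [0, 1, 2, 3, 4, 5, 6, 8, 9, 17, 10, 11, 12, 13, 14, 15, 16, 7] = (7 8 9 17)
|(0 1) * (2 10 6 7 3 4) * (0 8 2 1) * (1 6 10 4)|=7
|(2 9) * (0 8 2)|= 4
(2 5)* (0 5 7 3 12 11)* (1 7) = (0 5 2 1 7 3 12 11) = [5, 7, 1, 12, 4, 2, 6, 3, 8, 9, 10, 0, 11]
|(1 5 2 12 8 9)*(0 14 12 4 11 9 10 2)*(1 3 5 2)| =12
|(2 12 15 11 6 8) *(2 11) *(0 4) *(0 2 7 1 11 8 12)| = 6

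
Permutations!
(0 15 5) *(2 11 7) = (0 15 5)(2 11 7) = [15, 1, 11, 3, 4, 0, 6, 2, 8, 9, 10, 7, 12, 13, 14, 5]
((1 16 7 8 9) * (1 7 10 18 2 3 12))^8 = (1 16 10 18 2 3 12)(7 9 8)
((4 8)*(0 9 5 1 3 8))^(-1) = ((0 9 5 1 3 8 4))^(-1) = (0 4 8 3 1 5 9)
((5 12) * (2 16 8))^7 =((2 16 8)(5 12))^7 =(2 16 8)(5 12)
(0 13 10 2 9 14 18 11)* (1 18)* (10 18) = (0 13 18 11)(1 10 2 9 14) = [13, 10, 9, 3, 4, 5, 6, 7, 8, 14, 2, 0, 12, 18, 1, 15, 16, 17, 11]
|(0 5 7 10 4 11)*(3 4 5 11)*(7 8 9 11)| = 14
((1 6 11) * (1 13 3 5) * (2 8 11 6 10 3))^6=(1 3)(2 11)(5 10)(8 13)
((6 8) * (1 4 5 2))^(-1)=(1 2 5 4)(6 8)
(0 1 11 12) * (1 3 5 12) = (0 3 5 12)(1 11) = [3, 11, 2, 5, 4, 12, 6, 7, 8, 9, 10, 1, 0]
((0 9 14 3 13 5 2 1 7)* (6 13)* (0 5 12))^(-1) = (0 12 13 6 3 14 9)(1 2 5 7)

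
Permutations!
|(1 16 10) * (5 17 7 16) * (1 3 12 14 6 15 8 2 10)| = |(1 5 17 7 16)(2 10 3 12 14 6 15 8)| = 40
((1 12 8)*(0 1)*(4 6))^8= (12)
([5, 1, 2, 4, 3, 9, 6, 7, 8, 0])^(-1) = (0 9 5)(3 4)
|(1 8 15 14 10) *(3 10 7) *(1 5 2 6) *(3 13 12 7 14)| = 24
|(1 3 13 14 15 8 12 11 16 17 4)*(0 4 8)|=35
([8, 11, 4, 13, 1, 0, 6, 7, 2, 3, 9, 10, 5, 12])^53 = (0 11 12 4 3 8 10 5 1 13 2 9)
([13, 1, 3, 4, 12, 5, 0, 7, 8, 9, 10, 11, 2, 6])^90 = [0, 1, 4, 12, 2, 5, 6, 7, 8, 9, 10, 11, 3, 13]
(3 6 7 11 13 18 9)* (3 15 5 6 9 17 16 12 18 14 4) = (3 9 15 5 6 7 11 13 14 4)(12 18 17 16) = [0, 1, 2, 9, 3, 6, 7, 11, 8, 15, 10, 13, 18, 14, 4, 5, 12, 16, 17]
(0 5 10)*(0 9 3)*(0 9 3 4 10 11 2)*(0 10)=(0 5 11 2 10 3 9 4)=[5, 1, 10, 9, 0, 11, 6, 7, 8, 4, 3, 2]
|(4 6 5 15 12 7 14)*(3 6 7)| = 15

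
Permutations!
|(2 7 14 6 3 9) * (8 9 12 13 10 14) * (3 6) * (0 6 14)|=28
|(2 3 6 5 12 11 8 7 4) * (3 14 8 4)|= |(2 14 8 7 3 6 5 12 11 4)|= 10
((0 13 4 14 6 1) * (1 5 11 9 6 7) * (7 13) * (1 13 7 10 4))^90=((0 10 4 14 7 13 1)(5 11 9 6))^90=(0 1 13 7 14 4 10)(5 9)(6 11)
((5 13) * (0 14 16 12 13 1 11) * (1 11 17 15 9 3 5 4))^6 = ((0 14 16 12 13 4 1 17 15 9 3 5 11))^6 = (0 1 11 4 5 13 3 12 9 16 15 14 17)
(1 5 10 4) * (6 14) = [0, 5, 2, 3, 1, 10, 14, 7, 8, 9, 4, 11, 12, 13, 6] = (1 5 10 4)(6 14)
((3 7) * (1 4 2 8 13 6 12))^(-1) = (1 12 6 13 8 2 4)(3 7)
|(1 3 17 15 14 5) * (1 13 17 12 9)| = 20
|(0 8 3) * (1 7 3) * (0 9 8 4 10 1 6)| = 9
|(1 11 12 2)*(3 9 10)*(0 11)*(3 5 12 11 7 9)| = 8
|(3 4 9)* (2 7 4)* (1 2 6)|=7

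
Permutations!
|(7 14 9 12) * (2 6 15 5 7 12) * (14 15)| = 12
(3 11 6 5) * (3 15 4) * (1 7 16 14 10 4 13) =(1 7 16 14 10 4 3 11 6 5 15 13) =[0, 7, 2, 11, 3, 15, 5, 16, 8, 9, 4, 6, 12, 1, 10, 13, 14]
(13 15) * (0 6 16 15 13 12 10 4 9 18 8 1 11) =[6, 11, 2, 3, 9, 5, 16, 7, 1, 18, 4, 0, 10, 13, 14, 12, 15, 17, 8] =(0 6 16 15 12 10 4 9 18 8 1 11)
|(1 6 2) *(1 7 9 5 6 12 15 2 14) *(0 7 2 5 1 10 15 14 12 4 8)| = 6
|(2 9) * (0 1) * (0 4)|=|(0 1 4)(2 9)|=6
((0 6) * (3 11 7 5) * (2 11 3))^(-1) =(0 6)(2 5 7 11)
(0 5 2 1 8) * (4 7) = [5, 8, 1, 3, 7, 2, 6, 4, 0] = (0 5 2 1 8)(4 7)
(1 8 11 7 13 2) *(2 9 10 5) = (1 8 11 7 13 9 10 5 2) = [0, 8, 1, 3, 4, 2, 6, 13, 11, 10, 5, 7, 12, 9]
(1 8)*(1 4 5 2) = (1 8 4 5 2) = [0, 8, 1, 3, 5, 2, 6, 7, 4]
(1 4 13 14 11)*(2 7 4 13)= [0, 13, 7, 3, 2, 5, 6, 4, 8, 9, 10, 1, 12, 14, 11]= (1 13 14 11)(2 7 4)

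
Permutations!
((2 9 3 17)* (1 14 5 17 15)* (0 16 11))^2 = (0 11 16)(1 5 2 3)(9 15 14 17) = ((0 16 11)(1 14 5 17 2 9 3 15))^2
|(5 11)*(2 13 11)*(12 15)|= |(2 13 11 5)(12 15)|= 4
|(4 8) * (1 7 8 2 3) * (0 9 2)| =8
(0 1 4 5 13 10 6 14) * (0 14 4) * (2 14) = (0 1)(2 14)(4 5 13 10 6) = [1, 0, 14, 3, 5, 13, 4, 7, 8, 9, 6, 11, 12, 10, 2]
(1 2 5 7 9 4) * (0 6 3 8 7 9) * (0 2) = (0 6 3 8 7 2 5 9 4 1) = [6, 0, 5, 8, 1, 9, 3, 2, 7, 4]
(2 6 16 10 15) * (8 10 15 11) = (2 6 16 15)(8 10 11) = [0, 1, 6, 3, 4, 5, 16, 7, 10, 9, 11, 8, 12, 13, 14, 2, 15]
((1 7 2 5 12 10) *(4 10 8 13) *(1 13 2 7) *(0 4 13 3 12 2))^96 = ((13)(0 4 10 3 12 8)(2 5))^96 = (13)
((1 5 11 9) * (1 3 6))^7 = ((1 5 11 9 3 6))^7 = (1 5 11 9 3 6)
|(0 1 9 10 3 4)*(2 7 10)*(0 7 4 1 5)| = |(0 5)(1 9 2 4 7 10 3)| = 14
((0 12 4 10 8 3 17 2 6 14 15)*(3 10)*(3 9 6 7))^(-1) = (0 15 14 6 9 4 12)(2 17 3 7)(8 10)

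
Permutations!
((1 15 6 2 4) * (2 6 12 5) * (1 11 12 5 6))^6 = ((1 15 5 2 4 11 12 6))^6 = (1 12 4 5)(2 15 6 11)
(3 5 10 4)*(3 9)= (3 5 10 4 9)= [0, 1, 2, 5, 9, 10, 6, 7, 8, 3, 4]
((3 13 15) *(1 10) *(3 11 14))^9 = (1 10)(3 14 11 15 13)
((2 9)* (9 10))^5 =(2 9 10)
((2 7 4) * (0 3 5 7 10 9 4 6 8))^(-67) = (0 8 6 7 5 3)(2 10 9 4)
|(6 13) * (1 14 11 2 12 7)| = 6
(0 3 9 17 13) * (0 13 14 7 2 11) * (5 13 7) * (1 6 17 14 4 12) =(0 3 9 14 5 13 7 2 11)(1 6 17 4 12) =[3, 6, 11, 9, 12, 13, 17, 2, 8, 14, 10, 0, 1, 7, 5, 15, 16, 4]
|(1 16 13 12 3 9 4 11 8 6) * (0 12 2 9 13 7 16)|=|(0 12 3 13 2 9 4 11 8 6 1)(7 16)|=22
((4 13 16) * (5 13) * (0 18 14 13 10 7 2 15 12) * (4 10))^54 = (0 16 15 14 7)(2 18 10 12 13)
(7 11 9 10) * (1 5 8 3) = [0, 5, 2, 1, 4, 8, 6, 11, 3, 10, 7, 9] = (1 5 8 3)(7 11 9 10)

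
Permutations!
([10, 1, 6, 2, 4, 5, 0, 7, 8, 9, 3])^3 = [2, 1, 10, 0, 4, 5, 3, 7, 8, 9, 6]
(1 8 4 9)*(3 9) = (1 8 4 3 9) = [0, 8, 2, 9, 3, 5, 6, 7, 4, 1]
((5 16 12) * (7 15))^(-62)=((5 16 12)(7 15))^(-62)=(5 16 12)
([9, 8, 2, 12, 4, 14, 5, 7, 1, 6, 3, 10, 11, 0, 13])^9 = [5, 8, 2, 12, 4, 0, 13, 7, 1, 14, 3, 10, 11, 6, 9]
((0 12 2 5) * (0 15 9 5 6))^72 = (15)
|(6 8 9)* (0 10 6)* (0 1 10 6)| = |(0 6 8 9 1 10)| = 6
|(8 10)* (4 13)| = 2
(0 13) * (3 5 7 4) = (0 13)(3 5 7 4) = [13, 1, 2, 5, 3, 7, 6, 4, 8, 9, 10, 11, 12, 0]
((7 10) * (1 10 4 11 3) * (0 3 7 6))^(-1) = (0 6 10 1 3)(4 7 11)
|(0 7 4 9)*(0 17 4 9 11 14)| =7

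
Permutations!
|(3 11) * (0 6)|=2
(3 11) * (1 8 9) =(1 8 9)(3 11) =[0, 8, 2, 11, 4, 5, 6, 7, 9, 1, 10, 3]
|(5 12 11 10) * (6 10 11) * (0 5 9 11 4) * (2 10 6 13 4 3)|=5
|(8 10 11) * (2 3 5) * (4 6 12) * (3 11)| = |(2 11 8 10 3 5)(4 6 12)| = 6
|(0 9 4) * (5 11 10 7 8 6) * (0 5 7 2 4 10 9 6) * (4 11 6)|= 12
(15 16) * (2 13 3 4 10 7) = (2 13 3 4 10 7)(15 16) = [0, 1, 13, 4, 10, 5, 6, 2, 8, 9, 7, 11, 12, 3, 14, 16, 15]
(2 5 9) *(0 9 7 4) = (0 9 2 5 7 4) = [9, 1, 5, 3, 0, 7, 6, 4, 8, 2]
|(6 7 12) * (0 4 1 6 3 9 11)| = 9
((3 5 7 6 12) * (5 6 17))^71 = ((3 6 12)(5 7 17))^71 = (3 12 6)(5 17 7)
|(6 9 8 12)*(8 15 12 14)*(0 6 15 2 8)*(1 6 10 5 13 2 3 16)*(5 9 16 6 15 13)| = 13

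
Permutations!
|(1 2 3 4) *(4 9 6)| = |(1 2 3 9 6 4)| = 6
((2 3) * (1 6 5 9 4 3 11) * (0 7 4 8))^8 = (0 5 11 4 8 6 2 7 9 1 3)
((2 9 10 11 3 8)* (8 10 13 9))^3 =(2 8)(9 13) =((2 8)(3 10 11)(9 13))^3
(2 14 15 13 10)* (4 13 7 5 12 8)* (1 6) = [0, 6, 14, 3, 13, 12, 1, 5, 4, 9, 2, 11, 8, 10, 15, 7] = (1 6)(2 14 15 7 5 12 8 4 13 10)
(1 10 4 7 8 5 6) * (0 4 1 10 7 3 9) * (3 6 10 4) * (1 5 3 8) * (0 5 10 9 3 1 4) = (10)(0 8 1 7 4 6)(5 9) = [8, 7, 2, 3, 6, 9, 0, 4, 1, 5, 10]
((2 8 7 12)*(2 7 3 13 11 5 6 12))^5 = (2 5 8 6 3 12 13 7 11)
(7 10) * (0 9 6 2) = (0 9 6 2)(7 10) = [9, 1, 0, 3, 4, 5, 2, 10, 8, 6, 7]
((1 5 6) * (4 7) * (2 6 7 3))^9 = ((1 5 7 4 3 2 6))^9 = (1 7 3 6 5 4 2)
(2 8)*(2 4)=(2 8 4)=[0, 1, 8, 3, 2, 5, 6, 7, 4]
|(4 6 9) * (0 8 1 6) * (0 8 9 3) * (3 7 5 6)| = |(0 9 4 8 1 3)(5 6 7)| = 6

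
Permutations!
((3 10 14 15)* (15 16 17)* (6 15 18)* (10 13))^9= ((3 13 10 14 16 17 18 6 15))^9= (18)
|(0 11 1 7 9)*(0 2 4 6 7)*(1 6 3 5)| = 10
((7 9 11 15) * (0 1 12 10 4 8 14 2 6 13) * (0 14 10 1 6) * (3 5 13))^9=(0 3 13 2 6 5 14)(1 12)(7 9 11 15)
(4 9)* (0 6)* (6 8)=[8, 1, 2, 3, 9, 5, 0, 7, 6, 4]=(0 8 6)(4 9)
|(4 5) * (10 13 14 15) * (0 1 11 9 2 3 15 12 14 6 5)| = 12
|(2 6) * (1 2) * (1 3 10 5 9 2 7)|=|(1 7)(2 6 3 10 5 9)|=6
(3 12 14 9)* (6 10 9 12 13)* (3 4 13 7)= (3 7)(4 13 6 10 9)(12 14)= [0, 1, 2, 7, 13, 5, 10, 3, 8, 4, 9, 11, 14, 6, 12]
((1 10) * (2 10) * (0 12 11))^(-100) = (0 11 12)(1 10 2)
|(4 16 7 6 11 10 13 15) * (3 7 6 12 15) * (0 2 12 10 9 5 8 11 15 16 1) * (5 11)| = |(0 2 12 16 6 15 4 1)(3 7 10 13)(5 8)(9 11)| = 8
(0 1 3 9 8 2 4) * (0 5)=(0 1 3 9 8 2 4 5)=[1, 3, 4, 9, 5, 0, 6, 7, 2, 8]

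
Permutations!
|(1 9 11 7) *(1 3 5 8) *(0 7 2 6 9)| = 12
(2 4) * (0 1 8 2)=[1, 8, 4, 3, 0, 5, 6, 7, 2]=(0 1 8 2 4)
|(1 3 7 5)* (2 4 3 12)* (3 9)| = 8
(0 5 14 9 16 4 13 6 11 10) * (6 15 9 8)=(0 5 14 8 6 11 10)(4 13 15 9 16)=[5, 1, 2, 3, 13, 14, 11, 7, 6, 16, 0, 10, 12, 15, 8, 9, 4]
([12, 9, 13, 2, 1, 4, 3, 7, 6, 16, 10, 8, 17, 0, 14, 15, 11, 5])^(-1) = [13, 4, 3, 6, 5, 17, 8, 7, 11, 1, 10, 16, 0, 2, 14, 15, 9, 12]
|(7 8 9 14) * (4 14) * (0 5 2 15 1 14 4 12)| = 10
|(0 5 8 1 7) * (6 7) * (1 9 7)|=10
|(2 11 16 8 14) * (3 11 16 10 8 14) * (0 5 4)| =12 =|(0 5 4)(2 16 14)(3 11 10 8)|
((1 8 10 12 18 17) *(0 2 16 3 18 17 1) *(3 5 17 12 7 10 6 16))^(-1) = (0 17 5 16 6 8 1 18 3 2)(7 10)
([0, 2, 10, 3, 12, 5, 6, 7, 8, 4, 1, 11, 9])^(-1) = [0, 10, 1, 3, 9, 5, 6, 7, 8, 12, 2, 11, 4]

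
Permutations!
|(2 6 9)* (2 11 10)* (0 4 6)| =7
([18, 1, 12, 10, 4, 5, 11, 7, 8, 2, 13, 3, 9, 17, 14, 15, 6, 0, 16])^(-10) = (0 17 13 10 3 11 6 16 18)(2 9 12)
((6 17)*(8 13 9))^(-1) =(6 17)(8 9 13)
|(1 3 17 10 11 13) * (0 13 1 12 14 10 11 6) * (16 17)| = |(0 13 12 14 10 6)(1 3 16 17 11)| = 30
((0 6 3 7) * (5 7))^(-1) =((0 6 3 5 7))^(-1) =(0 7 5 3 6)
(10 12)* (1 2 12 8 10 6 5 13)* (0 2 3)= [2, 3, 12, 0, 4, 13, 5, 7, 10, 9, 8, 11, 6, 1]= (0 2 12 6 5 13 1 3)(8 10)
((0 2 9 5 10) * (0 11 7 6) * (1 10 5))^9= (0 2 9 1 10 11 7 6)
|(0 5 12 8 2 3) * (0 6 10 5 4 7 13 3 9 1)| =13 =|(0 4 7 13 3 6 10 5 12 8 2 9 1)|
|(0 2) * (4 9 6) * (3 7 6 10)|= |(0 2)(3 7 6 4 9 10)|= 6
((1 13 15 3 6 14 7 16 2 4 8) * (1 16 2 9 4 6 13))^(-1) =((2 6 14 7)(3 13 15)(4 8 16 9))^(-1) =(2 7 14 6)(3 15 13)(4 9 16 8)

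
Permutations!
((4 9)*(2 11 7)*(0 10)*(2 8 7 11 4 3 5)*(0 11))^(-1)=((0 10 11)(2 4 9 3 5)(7 8))^(-1)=(0 11 10)(2 5 3 9 4)(7 8)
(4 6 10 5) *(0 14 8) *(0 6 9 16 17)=[14, 1, 2, 3, 9, 4, 10, 7, 6, 16, 5, 11, 12, 13, 8, 15, 17, 0]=(0 14 8 6 10 5 4 9 16 17)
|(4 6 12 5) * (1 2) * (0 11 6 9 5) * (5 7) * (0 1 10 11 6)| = 28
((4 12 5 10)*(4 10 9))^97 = (4 12 5 9)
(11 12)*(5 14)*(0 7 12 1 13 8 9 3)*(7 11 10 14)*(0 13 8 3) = (0 11 1 8 9)(3 13)(5 7 12 10 14) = [11, 8, 2, 13, 4, 7, 6, 12, 9, 0, 14, 1, 10, 3, 5]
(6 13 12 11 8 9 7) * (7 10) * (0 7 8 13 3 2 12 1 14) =(0 7 6 3 2 12 11 13 1 14)(8 9 10) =[7, 14, 12, 2, 4, 5, 3, 6, 9, 10, 8, 13, 11, 1, 0]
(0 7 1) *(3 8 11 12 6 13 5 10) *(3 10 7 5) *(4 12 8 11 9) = [5, 0, 2, 11, 12, 7, 13, 1, 9, 4, 10, 8, 6, 3] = (0 5 7 1)(3 11 8 9 4 12 6 13)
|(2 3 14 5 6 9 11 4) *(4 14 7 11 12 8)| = |(2 3 7 11 14 5 6 9 12 8 4)| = 11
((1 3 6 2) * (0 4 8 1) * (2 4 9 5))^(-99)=((0 9 5 2)(1 3 6 4 8))^(-99)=(0 9 5 2)(1 3 6 4 8)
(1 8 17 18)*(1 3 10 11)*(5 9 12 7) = (1 8 17 18 3 10 11)(5 9 12 7) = [0, 8, 2, 10, 4, 9, 6, 5, 17, 12, 11, 1, 7, 13, 14, 15, 16, 18, 3]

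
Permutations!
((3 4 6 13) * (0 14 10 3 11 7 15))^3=(0 3 13 15 10 6 7 14 4 11)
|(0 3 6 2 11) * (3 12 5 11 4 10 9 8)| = 28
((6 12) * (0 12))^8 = (0 6 12)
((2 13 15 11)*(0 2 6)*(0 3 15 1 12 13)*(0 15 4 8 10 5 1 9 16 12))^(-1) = (0 1 5 10 8 4 3 6 11 15 2)(9 13 12 16)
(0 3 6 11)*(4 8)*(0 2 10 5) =[3, 1, 10, 6, 8, 0, 11, 7, 4, 9, 5, 2] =(0 3 6 11 2 10 5)(4 8)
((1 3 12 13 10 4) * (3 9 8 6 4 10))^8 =((1 9 8 6 4)(3 12 13))^8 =(1 6 9 4 8)(3 13 12)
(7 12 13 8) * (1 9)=(1 9)(7 12 13 8)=[0, 9, 2, 3, 4, 5, 6, 12, 7, 1, 10, 11, 13, 8]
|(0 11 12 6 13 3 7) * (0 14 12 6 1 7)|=|(0 11 6 13 3)(1 7 14 12)|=20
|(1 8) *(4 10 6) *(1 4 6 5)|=5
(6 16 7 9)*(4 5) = (4 5)(6 16 7 9) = [0, 1, 2, 3, 5, 4, 16, 9, 8, 6, 10, 11, 12, 13, 14, 15, 7]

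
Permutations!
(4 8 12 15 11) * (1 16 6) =(1 16 6)(4 8 12 15 11) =[0, 16, 2, 3, 8, 5, 1, 7, 12, 9, 10, 4, 15, 13, 14, 11, 6]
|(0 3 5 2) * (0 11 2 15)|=4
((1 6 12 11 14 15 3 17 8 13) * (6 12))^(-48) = ((1 12 11 14 15 3 17 8 13))^(-48) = (1 17 14)(3 11 13)(8 15 12)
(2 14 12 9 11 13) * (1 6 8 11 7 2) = [0, 6, 14, 3, 4, 5, 8, 2, 11, 7, 10, 13, 9, 1, 12] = (1 6 8 11 13)(2 14 12 9 7)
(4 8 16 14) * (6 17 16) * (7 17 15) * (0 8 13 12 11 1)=(0 8 6 15 7 17 16 14 4 13 12 11 1)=[8, 0, 2, 3, 13, 5, 15, 17, 6, 9, 10, 1, 11, 12, 4, 7, 14, 16]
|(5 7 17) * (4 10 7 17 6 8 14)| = |(4 10 7 6 8 14)(5 17)| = 6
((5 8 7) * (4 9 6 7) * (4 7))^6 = ((4 9 6)(5 8 7))^6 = (9)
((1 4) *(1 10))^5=(1 10 4)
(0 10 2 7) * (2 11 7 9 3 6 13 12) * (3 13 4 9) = (0 10 11 7)(2 3 6 4 9 13 12) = [10, 1, 3, 6, 9, 5, 4, 0, 8, 13, 11, 7, 2, 12]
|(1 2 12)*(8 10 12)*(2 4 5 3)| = 8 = |(1 4 5 3 2 8 10 12)|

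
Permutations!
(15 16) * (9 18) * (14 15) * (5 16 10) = (5 16 14 15 10)(9 18) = [0, 1, 2, 3, 4, 16, 6, 7, 8, 18, 5, 11, 12, 13, 15, 10, 14, 17, 9]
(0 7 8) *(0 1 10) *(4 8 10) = (0 7 10)(1 4 8) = [7, 4, 2, 3, 8, 5, 6, 10, 1, 9, 0]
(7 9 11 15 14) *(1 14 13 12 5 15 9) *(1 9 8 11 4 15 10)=(1 14 7 9 4 15 13 12 5 10)(8 11)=[0, 14, 2, 3, 15, 10, 6, 9, 11, 4, 1, 8, 5, 12, 7, 13]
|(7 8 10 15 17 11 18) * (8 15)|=|(7 15 17 11 18)(8 10)|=10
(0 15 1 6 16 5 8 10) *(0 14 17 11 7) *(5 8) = (0 15 1 6 16 8 10 14 17 11 7) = [15, 6, 2, 3, 4, 5, 16, 0, 10, 9, 14, 7, 12, 13, 17, 1, 8, 11]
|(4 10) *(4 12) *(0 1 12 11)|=|(0 1 12 4 10 11)|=6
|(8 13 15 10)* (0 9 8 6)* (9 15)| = 12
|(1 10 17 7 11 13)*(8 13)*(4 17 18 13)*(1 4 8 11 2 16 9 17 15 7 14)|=12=|(1 10 18 13 4 15 7 2 16 9 17 14)|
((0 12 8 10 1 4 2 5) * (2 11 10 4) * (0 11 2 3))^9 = (0 3 1 10 11 5 2 4 8 12)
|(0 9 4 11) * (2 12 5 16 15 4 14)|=10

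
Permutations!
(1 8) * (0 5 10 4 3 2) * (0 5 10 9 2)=[10, 8, 5, 0, 3, 9, 6, 7, 1, 2, 4]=(0 10 4 3)(1 8)(2 5 9)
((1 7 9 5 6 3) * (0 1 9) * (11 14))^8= (14)(0 7 1)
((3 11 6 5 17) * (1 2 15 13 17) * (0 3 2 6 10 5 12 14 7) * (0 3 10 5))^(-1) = (0 10)(1 5 11 3 7 14 12 6)(2 17 13 15)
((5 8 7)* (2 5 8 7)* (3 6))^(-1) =((2 5 7 8)(3 6))^(-1) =(2 8 7 5)(3 6)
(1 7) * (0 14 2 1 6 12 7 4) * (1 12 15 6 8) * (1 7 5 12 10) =(0 14 2 10 1 4)(5 12)(6 15)(7 8) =[14, 4, 10, 3, 0, 12, 15, 8, 7, 9, 1, 11, 5, 13, 2, 6]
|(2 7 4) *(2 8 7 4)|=4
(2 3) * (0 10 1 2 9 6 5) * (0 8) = (0 10 1 2 3 9 6 5 8) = [10, 2, 3, 9, 4, 8, 5, 7, 0, 6, 1]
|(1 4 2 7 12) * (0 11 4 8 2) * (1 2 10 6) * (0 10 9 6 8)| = 24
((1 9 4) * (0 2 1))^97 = ((0 2 1 9 4))^97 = (0 1 4 2 9)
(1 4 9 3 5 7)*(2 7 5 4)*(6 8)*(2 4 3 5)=(1 4 9 5 2 7)(6 8)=[0, 4, 7, 3, 9, 2, 8, 1, 6, 5]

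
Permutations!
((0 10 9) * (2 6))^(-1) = (0 9 10)(2 6)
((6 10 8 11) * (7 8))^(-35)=(11)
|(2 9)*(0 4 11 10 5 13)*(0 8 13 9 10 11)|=|(0 4)(2 10 5 9)(8 13)|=4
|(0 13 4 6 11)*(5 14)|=10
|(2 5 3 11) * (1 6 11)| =6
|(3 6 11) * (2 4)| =6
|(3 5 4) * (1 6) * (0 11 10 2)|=|(0 11 10 2)(1 6)(3 5 4)|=12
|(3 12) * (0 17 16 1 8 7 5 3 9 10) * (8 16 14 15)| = |(0 17 14 15 8 7 5 3 12 9 10)(1 16)| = 22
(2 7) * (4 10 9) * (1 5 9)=(1 5 9 4 10)(2 7)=[0, 5, 7, 3, 10, 9, 6, 2, 8, 4, 1]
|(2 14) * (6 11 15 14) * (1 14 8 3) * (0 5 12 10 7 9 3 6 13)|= |(0 5 12 10 7 9 3 1 14 2 13)(6 11 15 8)|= 44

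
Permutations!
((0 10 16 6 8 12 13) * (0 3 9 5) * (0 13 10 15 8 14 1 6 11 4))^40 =(16)(1 6 14)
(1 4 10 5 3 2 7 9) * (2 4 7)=(1 7 9)(3 4 10 5)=[0, 7, 2, 4, 10, 3, 6, 9, 8, 1, 5]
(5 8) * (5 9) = [0, 1, 2, 3, 4, 8, 6, 7, 9, 5] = (5 8 9)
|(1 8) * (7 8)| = |(1 7 8)| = 3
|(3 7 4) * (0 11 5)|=3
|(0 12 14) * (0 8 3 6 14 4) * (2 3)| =15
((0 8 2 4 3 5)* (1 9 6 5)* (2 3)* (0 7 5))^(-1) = (0 6 9 1 3 8)(2 4)(5 7)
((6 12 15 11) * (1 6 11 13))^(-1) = (1 13 15 12 6)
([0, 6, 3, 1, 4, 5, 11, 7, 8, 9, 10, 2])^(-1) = [0, 3, 11, 2, 4, 5, 1, 7, 8, 9, 10, 6]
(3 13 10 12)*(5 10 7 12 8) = (3 13 7 12)(5 10 8) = [0, 1, 2, 13, 4, 10, 6, 12, 5, 9, 8, 11, 3, 7]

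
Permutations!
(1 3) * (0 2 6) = [2, 3, 6, 1, 4, 5, 0] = (0 2 6)(1 3)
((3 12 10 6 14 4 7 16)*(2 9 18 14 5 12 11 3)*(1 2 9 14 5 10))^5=(1 16)(2 9)(3 11)(4 5)(6 10)(7 12)(14 18)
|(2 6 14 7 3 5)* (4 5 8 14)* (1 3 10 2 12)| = 11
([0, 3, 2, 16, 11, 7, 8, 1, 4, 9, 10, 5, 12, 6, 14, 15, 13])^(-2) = [0, 5, 2, 7, 6, 4, 16, 11, 13, 9, 10, 8, 12, 3, 14, 15, 1]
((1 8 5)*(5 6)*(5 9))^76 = ((1 8 6 9 5))^76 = (1 8 6 9 5)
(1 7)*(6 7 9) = (1 9 6 7) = [0, 9, 2, 3, 4, 5, 7, 1, 8, 6]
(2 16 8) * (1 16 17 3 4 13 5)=(1 16 8 2 17 3 4 13 5)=[0, 16, 17, 4, 13, 1, 6, 7, 2, 9, 10, 11, 12, 5, 14, 15, 8, 3]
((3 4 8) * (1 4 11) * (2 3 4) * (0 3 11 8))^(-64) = ((0 3 8 4)(1 2 11))^(-64) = (1 11 2)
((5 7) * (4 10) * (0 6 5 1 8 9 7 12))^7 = ((0 6 5 12)(1 8 9 7)(4 10))^7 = (0 12 5 6)(1 7 9 8)(4 10)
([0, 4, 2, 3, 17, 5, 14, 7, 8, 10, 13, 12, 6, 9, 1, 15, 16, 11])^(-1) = [0, 14, 2, 3, 1, 5, 12, 7, 8, 13, 9, 17, 11, 10, 6, 15, 16, 4]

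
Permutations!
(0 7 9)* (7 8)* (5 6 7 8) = (0 5 6 7 9) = [5, 1, 2, 3, 4, 6, 7, 9, 8, 0]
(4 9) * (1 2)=(1 2)(4 9)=[0, 2, 1, 3, 9, 5, 6, 7, 8, 4]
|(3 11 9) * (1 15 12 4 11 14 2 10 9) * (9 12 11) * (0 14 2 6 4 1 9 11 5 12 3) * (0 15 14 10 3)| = |(0 10)(1 14 6 4 11 9 15 5 12)(2 3)| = 18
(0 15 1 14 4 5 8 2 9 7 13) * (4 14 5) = (0 15 1 5 8 2 9 7 13) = [15, 5, 9, 3, 4, 8, 6, 13, 2, 7, 10, 11, 12, 0, 14, 1]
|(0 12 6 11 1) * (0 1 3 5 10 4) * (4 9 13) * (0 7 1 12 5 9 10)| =18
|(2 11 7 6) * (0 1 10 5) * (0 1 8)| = 12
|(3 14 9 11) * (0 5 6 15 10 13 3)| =10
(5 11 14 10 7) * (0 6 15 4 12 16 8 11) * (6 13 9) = (0 13 9 6 15 4 12 16 8 11 14 10 7 5) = [13, 1, 2, 3, 12, 0, 15, 5, 11, 6, 7, 14, 16, 9, 10, 4, 8]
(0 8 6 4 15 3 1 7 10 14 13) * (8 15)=(0 15 3 1 7 10 14 13)(4 8 6)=[15, 7, 2, 1, 8, 5, 4, 10, 6, 9, 14, 11, 12, 0, 13, 3]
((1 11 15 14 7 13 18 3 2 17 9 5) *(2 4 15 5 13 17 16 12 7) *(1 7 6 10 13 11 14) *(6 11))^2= (1 2 12 5 17 6 13 3 15 14 16 11 7 9 10 18 4)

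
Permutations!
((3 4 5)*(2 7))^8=(7)(3 5 4)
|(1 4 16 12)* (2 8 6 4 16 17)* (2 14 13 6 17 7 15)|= |(1 16 12)(2 8 17 14 13 6 4 7 15)|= 9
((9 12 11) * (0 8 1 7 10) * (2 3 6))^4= (0 10 7 1 8)(2 3 6)(9 12 11)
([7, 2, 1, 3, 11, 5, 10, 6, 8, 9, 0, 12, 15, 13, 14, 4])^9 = [7, 2, 1, 3, 11, 5, 10, 6, 8, 9, 0, 12, 15, 13, 14, 4]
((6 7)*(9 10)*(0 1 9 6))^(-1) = ((0 1 9 10 6 7))^(-1) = (0 7 6 10 9 1)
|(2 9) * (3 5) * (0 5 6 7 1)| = |(0 5 3 6 7 1)(2 9)| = 6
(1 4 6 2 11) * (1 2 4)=(2 11)(4 6)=[0, 1, 11, 3, 6, 5, 4, 7, 8, 9, 10, 2]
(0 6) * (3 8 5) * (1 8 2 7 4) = (0 6)(1 8 5 3 2 7 4) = [6, 8, 7, 2, 1, 3, 0, 4, 5]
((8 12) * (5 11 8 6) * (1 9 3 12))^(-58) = (1 11 6 3)(5 12 9 8)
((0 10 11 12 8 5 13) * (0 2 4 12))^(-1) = (0 11 10)(2 13 5 8 12 4)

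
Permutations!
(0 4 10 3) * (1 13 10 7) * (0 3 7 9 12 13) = (0 4 9 12 13 10 7 1) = [4, 0, 2, 3, 9, 5, 6, 1, 8, 12, 7, 11, 13, 10]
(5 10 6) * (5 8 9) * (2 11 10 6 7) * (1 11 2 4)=(1 11 10 7 4)(5 6 8 9)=[0, 11, 2, 3, 1, 6, 8, 4, 9, 5, 7, 10]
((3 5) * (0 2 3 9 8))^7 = (0 2 3 5 9 8)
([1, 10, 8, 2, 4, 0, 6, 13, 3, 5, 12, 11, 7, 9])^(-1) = [5, 0, 3, 8, 4, 9, 6, 12, 2, 13, 1, 11, 10, 7]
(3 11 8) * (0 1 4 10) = (0 1 4 10)(3 11 8) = [1, 4, 2, 11, 10, 5, 6, 7, 3, 9, 0, 8]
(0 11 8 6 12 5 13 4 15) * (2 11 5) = (0 5 13 4 15)(2 11 8 6 12) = [5, 1, 11, 3, 15, 13, 12, 7, 6, 9, 10, 8, 2, 4, 14, 0]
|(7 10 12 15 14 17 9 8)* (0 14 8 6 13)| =30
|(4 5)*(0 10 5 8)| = 5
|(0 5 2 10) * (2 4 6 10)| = 5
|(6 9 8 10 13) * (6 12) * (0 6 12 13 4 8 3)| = |(13)(0 6 9 3)(4 8 10)| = 12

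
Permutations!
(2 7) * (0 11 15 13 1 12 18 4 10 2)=(0 11 15 13 1 12 18 4 10 2 7)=[11, 12, 7, 3, 10, 5, 6, 0, 8, 9, 2, 15, 18, 1, 14, 13, 16, 17, 4]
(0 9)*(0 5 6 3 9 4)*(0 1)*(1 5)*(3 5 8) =(0 4 8 3 9 1)(5 6) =[4, 0, 2, 9, 8, 6, 5, 7, 3, 1]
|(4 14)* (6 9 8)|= 6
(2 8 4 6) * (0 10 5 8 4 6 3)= (0 10 5 8 6 2 4 3)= [10, 1, 4, 0, 3, 8, 2, 7, 6, 9, 5]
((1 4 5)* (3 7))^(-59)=(1 4 5)(3 7)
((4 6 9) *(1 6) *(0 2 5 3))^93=(0 2 5 3)(1 6 9 4)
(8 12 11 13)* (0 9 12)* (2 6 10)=[9, 1, 6, 3, 4, 5, 10, 7, 0, 12, 2, 13, 11, 8]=(0 9 12 11 13 8)(2 6 10)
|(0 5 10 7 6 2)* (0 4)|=|(0 5 10 7 6 2 4)|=7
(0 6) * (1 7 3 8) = [6, 7, 2, 8, 4, 5, 0, 3, 1] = (0 6)(1 7 3 8)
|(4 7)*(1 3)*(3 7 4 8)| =4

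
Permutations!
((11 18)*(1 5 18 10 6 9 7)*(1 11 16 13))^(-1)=(1 13 16 18 5)(6 10 11 7 9)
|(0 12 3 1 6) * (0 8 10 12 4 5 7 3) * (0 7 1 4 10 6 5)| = |(0 10 12 7 3 4)(1 5)(6 8)| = 6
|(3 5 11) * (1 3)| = |(1 3 5 11)| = 4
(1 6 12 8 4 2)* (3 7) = [0, 6, 1, 7, 2, 5, 12, 3, 4, 9, 10, 11, 8] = (1 6 12 8 4 2)(3 7)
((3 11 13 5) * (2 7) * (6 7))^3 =(3 5 13 11)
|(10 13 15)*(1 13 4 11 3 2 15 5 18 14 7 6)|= |(1 13 5 18 14 7 6)(2 15 10 4 11 3)|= 42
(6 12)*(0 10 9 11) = (0 10 9 11)(6 12) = [10, 1, 2, 3, 4, 5, 12, 7, 8, 11, 9, 0, 6]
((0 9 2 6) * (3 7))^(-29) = ((0 9 2 6)(3 7))^(-29) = (0 6 2 9)(3 7)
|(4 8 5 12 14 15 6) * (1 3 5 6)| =6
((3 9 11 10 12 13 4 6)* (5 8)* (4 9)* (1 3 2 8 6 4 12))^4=((1 3 12 13 9 11 10)(2 8 5 6))^4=(1 9 3 11 12 10 13)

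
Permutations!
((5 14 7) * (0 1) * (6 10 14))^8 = ((0 1)(5 6 10 14 7))^8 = (5 14 6 7 10)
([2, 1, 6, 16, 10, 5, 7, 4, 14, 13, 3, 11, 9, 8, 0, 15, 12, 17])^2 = (17)(0 6 4 3 12 13 14 2 7 10 16 9 8)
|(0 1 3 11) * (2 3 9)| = 6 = |(0 1 9 2 3 11)|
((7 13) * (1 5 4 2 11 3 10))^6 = (13)(1 10 3 11 2 4 5)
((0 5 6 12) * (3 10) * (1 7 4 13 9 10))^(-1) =((0 5 6 12)(1 7 4 13 9 10 3))^(-1) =(0 12 6 5)(1 3 10 9 13 4 7)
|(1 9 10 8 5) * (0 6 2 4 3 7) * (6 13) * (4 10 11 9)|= 22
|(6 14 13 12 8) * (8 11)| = 6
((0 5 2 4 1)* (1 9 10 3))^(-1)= (0 1 3 10 9 4 2 5)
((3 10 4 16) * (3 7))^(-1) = (3 7 16 4 10)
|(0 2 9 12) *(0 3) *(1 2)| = |(0 1 2 9 12 3)| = 6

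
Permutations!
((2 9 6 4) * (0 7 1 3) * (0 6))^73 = ((0 7 1 3 6 4 2 9))^73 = (0 7 1 3 6 4 2 9)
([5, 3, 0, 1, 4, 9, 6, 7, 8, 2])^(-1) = (0 2 9 5)(1 3)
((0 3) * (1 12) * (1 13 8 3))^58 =(0 8 12)(1 3 13)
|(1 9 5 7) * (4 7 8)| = |(1 9 5 8 4 7)| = 6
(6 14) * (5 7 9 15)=(5 7 9 15)(6 14)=[0, 1, 2, 3, 4, 7, 14, 9, 8, 15, 10, 11, 12, 13, 6, 5]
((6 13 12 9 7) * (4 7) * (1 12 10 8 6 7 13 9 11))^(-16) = (1 11 12)(4 10 6)(8 9 13) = ((1 12 11)(4 13 10 8 6 9))^(-16)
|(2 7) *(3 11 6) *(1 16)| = 6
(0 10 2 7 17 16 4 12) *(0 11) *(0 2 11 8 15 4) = [10, 1, 7, 3, 12, 5, 6, 17, 15, 9, 11, 2, 8, 13, 14, 4, 0, 16] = (0 10 11 2 7 17 16)(4 12 8 15)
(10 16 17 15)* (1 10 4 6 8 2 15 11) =(1 10 16 17 11)(2 15 4 6 8) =[0, 10, 15, 3, 6, 5, 8, 7, 2, 9, 16, 1, 12, 13, 14, 4, 17, 11]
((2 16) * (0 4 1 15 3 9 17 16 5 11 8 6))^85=((0 4 1 15 3 9 17 16 2 5 11 8 6))^85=(0 16 4 2 1 5 15 11 3 8 9 6 17)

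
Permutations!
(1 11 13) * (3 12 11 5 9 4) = [0, 5, 2, 12, 3, 9, 6, 7, 8, 4, 10, 13, 11, 1] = (1 5 9 4 3 12 11 13)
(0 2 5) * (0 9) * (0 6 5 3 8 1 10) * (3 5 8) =(0 2 5 9 6 8 1 10) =[2, 10, 5, 3, 4, 9, 8, 7, 1, 6, 0]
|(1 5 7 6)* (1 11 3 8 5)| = 6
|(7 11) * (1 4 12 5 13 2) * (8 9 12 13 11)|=12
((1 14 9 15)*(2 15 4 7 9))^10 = (1 2)(4 7 9)(14 15)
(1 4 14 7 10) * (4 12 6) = (1 12 6 4 14 7 10) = [0, 12, 2, 3, 14, 5, 4, 10, 8, 9, 1, 11, 6, 13, 7]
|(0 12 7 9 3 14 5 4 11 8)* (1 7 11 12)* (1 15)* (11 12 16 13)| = |(0 15 1 7 9 3 14 5 4 16 13 11 8)| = 13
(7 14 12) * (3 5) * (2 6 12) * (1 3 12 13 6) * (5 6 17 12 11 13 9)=(1 3 6 9 5 11 13 17 12 7 14 2)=[0, 3, 1, 6, 4, 11, 9, 14, 8, 5, 10, 13, 7, 17, 2, 15, 16, 12]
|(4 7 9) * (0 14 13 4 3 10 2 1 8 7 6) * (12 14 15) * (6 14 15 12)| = |(0 12 15 6)(1 8 7 9 3 10 2)(4 14 13)| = 84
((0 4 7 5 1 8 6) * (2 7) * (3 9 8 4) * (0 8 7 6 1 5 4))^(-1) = (0 1 8 6 2 4 7 9 3)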